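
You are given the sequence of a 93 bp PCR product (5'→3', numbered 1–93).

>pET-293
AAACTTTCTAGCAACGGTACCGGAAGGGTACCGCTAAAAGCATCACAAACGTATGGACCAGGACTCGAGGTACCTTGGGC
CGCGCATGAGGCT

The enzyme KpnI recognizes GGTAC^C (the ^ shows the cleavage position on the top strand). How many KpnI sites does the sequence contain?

3

GGTACC occurs starting at positions 16, 27, 69.
KpnI cuts at 3 sites.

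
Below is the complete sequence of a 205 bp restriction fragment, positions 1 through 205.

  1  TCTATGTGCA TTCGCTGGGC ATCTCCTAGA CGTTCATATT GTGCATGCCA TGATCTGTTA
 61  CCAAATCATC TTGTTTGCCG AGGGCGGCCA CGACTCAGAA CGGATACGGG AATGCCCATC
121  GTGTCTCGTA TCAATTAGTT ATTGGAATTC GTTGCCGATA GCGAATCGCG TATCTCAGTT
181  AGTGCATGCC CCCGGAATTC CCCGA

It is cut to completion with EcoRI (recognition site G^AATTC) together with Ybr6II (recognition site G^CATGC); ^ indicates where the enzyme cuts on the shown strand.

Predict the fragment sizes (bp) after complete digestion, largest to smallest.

EcoRI sites (GAATTC) start at positions 145, 195.
EcoRI cuts after the first base of each site, so after positions 145, 195.
Ybr6II sites (GCATGC) start at positions 43, 184.
Ybr6II cuts after the first base of each site, so after positions 43, 184.
Combined cut positions: 43, 145, 184, 195.
Linear molecule, 4 cuts → 5 fragments:
  1–43 → 43 bp
  44–145 → 102 bp
  146–184 → 39 bp
  185–195 → 11 bp
  196–205 → 10 bp
Sorted largest to smallest: 102, 43, 39, 11, 10 bp.

102, 43, 39, 11, 10 bp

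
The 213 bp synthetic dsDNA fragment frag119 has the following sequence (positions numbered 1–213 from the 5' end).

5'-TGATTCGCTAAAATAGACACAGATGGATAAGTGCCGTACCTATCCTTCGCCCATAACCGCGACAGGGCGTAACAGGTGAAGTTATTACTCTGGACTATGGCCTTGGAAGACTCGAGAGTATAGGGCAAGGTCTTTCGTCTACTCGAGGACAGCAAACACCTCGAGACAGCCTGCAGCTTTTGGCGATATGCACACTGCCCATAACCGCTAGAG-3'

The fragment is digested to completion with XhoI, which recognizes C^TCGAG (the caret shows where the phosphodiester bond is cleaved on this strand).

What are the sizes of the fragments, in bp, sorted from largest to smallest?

111, 53, 31, 18 bp

XhoI sites (CTCGAG) start at positions 111, 142, 160.
XhoI cuts after the first base of each site, so after positions 111, 142, 160.
Linear molecule, 3 cuts → 4 fragments:
  1–111 → 111 bp
  112–142 → 31 bp
  143–160 → 18 bp
  161–213 → 53 bp
Sorted largest to smallest: 111, 53, 31, 18 bp.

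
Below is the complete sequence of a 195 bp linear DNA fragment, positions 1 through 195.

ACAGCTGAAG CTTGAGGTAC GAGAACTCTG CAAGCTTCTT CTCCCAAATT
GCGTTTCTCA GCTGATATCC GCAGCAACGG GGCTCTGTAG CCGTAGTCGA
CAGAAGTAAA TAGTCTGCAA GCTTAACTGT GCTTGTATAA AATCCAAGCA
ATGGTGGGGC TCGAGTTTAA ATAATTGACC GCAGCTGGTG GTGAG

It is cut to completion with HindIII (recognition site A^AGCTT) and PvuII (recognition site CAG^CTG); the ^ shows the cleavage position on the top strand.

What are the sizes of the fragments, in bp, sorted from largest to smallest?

65, 58, 29, 24, 11, 4, 4 bp

HindIII sites (AAGCTT) start at positions 8, 32, 119.
HindIII cuts after the first base of each site, so after positions 8, 32, 119.
PvuII sites (CAGCTG) start at positions 2, 59, 182.
PvuII cuts after base 3 of each site, so after positions 4, 61, 184.
Combined cut positions: 4, 8, 32, 61, 119, 184.
Linear molecule, 6 cuts → 7 fragments:
  1–4 → 4 bp
  5–8 → 4 bp
  9–32 → 24 bp
  33–61 → 29 bp
  62–119 → 58 bp
  120–184 → 65 bp
  185–195 → 11 bp
Sorted largest to smallest: 65, 58, 29, 24, 11, 4, 4 bp.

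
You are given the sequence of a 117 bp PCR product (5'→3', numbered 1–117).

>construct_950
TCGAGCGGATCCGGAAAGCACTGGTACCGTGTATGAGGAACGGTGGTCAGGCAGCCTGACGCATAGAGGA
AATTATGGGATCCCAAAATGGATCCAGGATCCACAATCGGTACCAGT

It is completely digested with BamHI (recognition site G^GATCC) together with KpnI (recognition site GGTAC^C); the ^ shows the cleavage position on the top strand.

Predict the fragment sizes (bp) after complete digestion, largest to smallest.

51, 20, 16, 12, 7, 7, 4 bp

BamHI sites (GGATCC) start at positions 7, 78, 90, 97.
BamHI cuts after the first base of each site, so after positions 7, 78, 90, 97.
KpnI sites (GGTACC) start at positions 23, 109.
KpnI cuts after base 5 of each site (before the last base), so after positions 27, 113.
Combined cut positions: 7, 27, 78, 90, 97, 113.
Linear molecule, 6 cuts → 7 fragments:
  1–7 → 7 bp
  8–27 → 20 bp
  28–78 → 51 bp
  79–90 → 12 bp
  91–97 → 7 bp
  98–113 → 16 bp
  114–117 → 4 bp
Sorted largest to smallest: 51, 20, 16, 12, 7, 7, 4 bp.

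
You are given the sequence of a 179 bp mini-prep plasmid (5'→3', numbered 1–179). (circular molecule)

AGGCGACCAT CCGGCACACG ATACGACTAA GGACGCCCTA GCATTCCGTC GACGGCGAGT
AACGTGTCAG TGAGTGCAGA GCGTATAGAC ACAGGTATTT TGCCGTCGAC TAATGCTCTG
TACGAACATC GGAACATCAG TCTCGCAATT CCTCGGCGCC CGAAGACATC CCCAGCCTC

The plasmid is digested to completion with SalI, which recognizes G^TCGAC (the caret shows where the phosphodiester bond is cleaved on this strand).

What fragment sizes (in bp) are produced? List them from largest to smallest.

122, 57 bp

SalI sites (GTCGAC) start at positions 48, 105.
SalI cuts after the first base of each site, so after positions 48, 105.
Circular molecule, 2 cuts → 2 fragments:
  49–105 → 57 bp
  106–179 then 1–48 → 74 + 48 = 122 bp
Sorted largest to smallest: 122, 57 bp.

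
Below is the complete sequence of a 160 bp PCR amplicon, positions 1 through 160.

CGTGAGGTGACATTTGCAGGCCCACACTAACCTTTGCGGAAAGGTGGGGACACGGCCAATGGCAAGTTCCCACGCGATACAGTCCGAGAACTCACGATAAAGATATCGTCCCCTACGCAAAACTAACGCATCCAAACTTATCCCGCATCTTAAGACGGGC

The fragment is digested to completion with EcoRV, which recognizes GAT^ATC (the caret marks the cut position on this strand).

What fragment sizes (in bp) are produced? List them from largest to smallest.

The EcoRV site (GATATC) starts at position 102.
EcoRV cuts after base 3 of each site, so after position 104.
Linear molecule, 1 cut → 2 fragments:
  1–104 → 104 bp
  105–160 → 56 bp
Sorted largest to smallest: 104, 56 bp.

104, 56 bp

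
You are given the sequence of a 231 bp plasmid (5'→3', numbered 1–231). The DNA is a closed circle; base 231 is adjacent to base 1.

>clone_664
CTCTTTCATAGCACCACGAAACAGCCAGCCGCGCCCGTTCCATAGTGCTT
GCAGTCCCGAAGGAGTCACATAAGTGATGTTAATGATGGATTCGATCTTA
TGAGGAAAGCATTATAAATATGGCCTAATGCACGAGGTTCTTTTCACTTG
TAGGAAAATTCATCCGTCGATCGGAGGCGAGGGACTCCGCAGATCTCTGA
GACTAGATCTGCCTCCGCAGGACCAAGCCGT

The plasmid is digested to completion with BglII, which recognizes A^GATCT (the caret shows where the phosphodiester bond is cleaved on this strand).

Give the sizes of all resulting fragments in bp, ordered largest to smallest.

217, 14 bp

BglII sites (AGATCT) start at positions 191, 205.
BglII cuts after the first base of each site, so after positions 191, 205.
Circular molecule, 2 cuts → 2 fragments:
  192–205 → 14 bp
  206–231 then 1–191 → 26 + 191 = 217 bp
Sorted largest to smallest: 217, 14 bp.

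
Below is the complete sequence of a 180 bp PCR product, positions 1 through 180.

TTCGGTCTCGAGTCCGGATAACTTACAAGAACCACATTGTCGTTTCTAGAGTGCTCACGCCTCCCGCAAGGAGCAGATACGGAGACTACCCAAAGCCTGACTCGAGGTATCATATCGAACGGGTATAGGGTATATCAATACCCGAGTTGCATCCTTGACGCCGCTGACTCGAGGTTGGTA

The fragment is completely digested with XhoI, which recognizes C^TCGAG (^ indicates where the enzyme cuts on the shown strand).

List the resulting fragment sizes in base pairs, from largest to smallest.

94, 67, 12, 7 bp

XhoI sites (CTCGAG) start at positions 7, 101, 168.
XhoI cuts after the first base of each site, so after positions 7, 101, 168.
Linear molecule, 3 cuts → 4 fragments:
  1–7 → 7 bp
  8–101 → 94 bp
  102–168 → 67 bp
  169–180 → 12 bp
Sorted largest to smallest: 94, 67, 12, 7 bp.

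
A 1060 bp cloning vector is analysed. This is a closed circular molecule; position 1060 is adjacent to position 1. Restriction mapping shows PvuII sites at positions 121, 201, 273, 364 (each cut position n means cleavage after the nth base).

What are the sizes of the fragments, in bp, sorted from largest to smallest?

817, 91, 80, 72 bp

Circular molecule, 4 cuts → 4 fragments:
  201 − 121 = 80 bp
  273 − 201 = 72 bp
  364 − 273 = 91 bp
  wrap: 1060 − 364 + 121 = 817 bp
Sorted largest to smallest: 817, 91, 80, 72 bp.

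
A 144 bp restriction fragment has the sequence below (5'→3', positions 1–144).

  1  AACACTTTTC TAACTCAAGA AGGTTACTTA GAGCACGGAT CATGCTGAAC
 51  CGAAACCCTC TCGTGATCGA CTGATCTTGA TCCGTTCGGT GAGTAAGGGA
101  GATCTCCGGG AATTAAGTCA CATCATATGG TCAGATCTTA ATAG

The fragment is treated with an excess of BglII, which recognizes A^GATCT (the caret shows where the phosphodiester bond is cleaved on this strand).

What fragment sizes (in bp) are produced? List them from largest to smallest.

BglII sites (AGATCT) start at positions 100, 133.
BglII cuts after the first base of each site, so after positions 100, 133.
Linear molecule, 2 cuts → 3 fragments:
  1–100 → 100 bp
  101–133 → 33 bp
  134–144 → 11 bp
Sorted largest to smallest: 100, 33, 11 bp.

100, 33, 11 bp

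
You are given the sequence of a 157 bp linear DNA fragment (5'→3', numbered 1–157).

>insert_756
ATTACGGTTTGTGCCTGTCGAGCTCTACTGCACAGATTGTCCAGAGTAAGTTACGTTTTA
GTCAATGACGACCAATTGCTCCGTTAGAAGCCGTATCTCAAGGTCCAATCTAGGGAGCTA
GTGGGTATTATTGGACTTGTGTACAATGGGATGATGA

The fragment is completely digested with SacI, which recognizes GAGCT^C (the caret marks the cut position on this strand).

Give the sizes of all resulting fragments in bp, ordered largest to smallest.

The SacI site (GAGCTC) starts at position 20.
SacI cuts after base 5 of each site (before the last base), so after position 24.
Linear molecule, 1 cut → 2 fragments:
  1–24 → 24 bp
  25–157 → 133 bp
Sorted largest to smallest: 133, 24 bp.

133, 24 bp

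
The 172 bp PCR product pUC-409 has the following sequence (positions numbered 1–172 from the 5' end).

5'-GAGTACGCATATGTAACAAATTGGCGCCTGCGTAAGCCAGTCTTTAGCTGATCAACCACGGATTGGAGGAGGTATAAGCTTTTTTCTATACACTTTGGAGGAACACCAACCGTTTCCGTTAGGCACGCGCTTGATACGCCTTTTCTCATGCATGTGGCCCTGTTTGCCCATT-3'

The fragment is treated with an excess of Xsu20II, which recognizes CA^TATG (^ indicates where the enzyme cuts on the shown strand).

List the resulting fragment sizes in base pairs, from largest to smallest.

163, 9 bp

The Xsu20II site (CATATG) starts at position 8.
Xsu20II cuts after base 2 of each site, so after position 9.
Linear molecule, 1 cut → 2 fragments:
  1–9 → 9 bp
  10–172 → 163 bp
Sorted largest to smallest: 163, 9 bp.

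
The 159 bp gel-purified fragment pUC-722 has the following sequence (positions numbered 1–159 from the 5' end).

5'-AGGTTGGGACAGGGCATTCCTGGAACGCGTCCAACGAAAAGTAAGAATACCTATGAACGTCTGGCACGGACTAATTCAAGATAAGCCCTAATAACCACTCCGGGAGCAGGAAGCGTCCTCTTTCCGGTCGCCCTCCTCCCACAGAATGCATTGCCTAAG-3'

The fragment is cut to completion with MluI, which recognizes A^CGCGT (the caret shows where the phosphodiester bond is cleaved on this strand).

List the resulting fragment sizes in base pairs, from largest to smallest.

134, 25 bp

The MluI site (ACGCGT) starts at position 25.
MluI cuts after the first base of each site, so after position 25.
Linear molecule, 1 cut → 2 fragments:
  1–25 → 25 bp
  26–159 → 134 bp
Sorted largest to smallest: 134, 25 bp.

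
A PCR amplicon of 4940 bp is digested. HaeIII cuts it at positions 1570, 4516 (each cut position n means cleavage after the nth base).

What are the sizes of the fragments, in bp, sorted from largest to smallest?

2946, 1570, 424 bp

Linear molecule, 2 cuts → 3 fragments:
  1570 − 0 = 1570 bp
  4516 − 1570 = 2946 bp
  4940 − 4516 = 424 bp
Sorted largest to smallest: 2946, 1570, 424 bp.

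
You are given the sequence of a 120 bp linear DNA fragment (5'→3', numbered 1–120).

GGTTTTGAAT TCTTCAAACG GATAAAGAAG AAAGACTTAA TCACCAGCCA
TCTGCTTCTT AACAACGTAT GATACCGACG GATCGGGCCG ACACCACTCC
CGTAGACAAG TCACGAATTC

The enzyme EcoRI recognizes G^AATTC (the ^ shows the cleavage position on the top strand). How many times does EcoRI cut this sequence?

GAATTC occurs starting at positions 7, 115.
EcoRI cuts at 2 sites.

2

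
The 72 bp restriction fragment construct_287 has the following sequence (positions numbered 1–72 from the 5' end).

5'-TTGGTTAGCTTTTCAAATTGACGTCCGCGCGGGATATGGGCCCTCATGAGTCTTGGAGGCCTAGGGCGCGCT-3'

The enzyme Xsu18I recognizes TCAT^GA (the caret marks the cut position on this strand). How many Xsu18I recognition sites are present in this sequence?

TCATGA occurs starting at position 44.
Xsu18I cuts at 1 site.

1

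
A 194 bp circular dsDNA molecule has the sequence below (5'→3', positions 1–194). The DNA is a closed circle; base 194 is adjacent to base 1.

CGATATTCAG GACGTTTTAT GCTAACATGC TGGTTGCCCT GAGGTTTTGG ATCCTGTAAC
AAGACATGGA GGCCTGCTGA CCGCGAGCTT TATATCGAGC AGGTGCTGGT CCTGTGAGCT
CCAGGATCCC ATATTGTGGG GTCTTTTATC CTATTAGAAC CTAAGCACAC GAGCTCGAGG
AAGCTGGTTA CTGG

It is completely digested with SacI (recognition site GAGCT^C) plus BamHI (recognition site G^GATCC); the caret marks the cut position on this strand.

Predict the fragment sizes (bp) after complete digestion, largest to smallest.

71, 68, 51, 4 bp

SacI sites (GAGCTC) start at positions 116, 171.
SacI cuts after base 5 of each site (before the last base), so after positions 120, 175.
BamHI sites (GGATCC) start at positions 49, 124.
BamHI cuts after the first base of each site, so after positions 49, 124.
Combined cut positions: 49, 120, 124, 175.
Circular molecule, 4 cuts → 4 fragments:
  50–120 → 71 bp
  121–124 → 4 bp
  125–175 → 51 bp
  176–194 then 1–49 → 19 + 49 = 68 bp
Sorted largest to smallest: 71, 68, 51, 4 bp.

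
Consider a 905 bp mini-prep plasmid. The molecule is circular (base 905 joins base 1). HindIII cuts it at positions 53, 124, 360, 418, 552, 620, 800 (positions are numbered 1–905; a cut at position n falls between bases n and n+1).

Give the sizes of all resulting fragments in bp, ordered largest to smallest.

236, 180, 158, 134, 71, 68, 58 bp

Circular molecule, 7 cuts → 7 fragments:
  124 − 53 = 71 bp
  360 − 124 = 236 bp
  418 − 360 = 58 bp
  552 − 418 = 134 bp
  620 − 552 = 68 bp
  800 − 620 = 180 bp
  wrap: 905 − 800 + 53 = 158 bp
Sorted largest to smallest: 236, 180, 158, 134, 71, 68, 58 bp.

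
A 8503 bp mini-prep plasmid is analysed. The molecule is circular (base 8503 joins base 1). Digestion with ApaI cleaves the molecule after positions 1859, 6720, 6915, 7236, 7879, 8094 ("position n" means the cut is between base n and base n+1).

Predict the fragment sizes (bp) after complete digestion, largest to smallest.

Circular molecule, 6 cuts → 6 fragments:
  6720 − 1859 = 4861 bp
  6915 − 6720 = 195 bp
  7236 − 6915 = 321 bp
  7879 − 7236 = 643 bp
  8094 − 7879 = 215 bp
  wrap: 8503 − 8094 + 1859 = 2268 bp
Sorted largest to smallest: 4861, 2268, 643, 321, 215, 195 bp.

4861, 2268, 643, 321, 215, 195 bp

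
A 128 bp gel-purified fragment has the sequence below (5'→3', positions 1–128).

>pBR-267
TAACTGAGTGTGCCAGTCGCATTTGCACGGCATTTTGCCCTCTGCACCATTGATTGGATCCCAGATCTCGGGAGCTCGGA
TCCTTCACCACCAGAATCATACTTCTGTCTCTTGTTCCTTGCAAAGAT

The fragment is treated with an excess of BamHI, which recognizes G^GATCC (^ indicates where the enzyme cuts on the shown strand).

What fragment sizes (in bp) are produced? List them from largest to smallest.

BamHI sites (GGATCC) start at positions 56, 78.
BamHI cuts after the first base of each site, so after positions 56, 78.
Linear molecule, 2 cuts → 3 fragments:
  1–56 → 56 bp
  57–78 → 22 bp
  79–128 → 50 bp
Sorted largest to smallest: 56, 50, 22 bp.

56, 50, 22 bp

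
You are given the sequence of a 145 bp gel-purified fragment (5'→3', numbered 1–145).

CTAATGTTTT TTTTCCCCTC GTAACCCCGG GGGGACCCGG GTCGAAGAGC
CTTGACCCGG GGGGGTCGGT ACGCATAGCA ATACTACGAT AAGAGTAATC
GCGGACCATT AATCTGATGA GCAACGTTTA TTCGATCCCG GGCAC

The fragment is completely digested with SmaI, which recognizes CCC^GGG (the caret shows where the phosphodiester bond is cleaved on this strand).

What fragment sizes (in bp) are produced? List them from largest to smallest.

81, 28, 20, 10, 6 bp

SmaI sites (CCCGGG) start at positions 26, 36, 56, 137.
SmaI cuts after base 3 of each site, so after positions 28, 38, 58, 139.
Linear molecule, 4 cuts → 5 fragments:
  1–28 → 28 bp
  29–38 → 10 bp
  39–58 → 20 bp
  59–139 → 81 bp
  140–145 → 6 bp
Sorted largest to smallest: 81, 28, 20, 10, 6 bp.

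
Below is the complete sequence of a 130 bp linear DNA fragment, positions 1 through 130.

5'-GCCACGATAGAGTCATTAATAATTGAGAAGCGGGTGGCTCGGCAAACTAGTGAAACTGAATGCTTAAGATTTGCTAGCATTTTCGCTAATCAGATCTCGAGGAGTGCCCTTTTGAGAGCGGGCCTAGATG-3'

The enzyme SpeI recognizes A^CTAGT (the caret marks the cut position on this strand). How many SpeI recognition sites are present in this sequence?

1

ACTAGT occurs starting at position 46.
SpeI cuts at 1 site.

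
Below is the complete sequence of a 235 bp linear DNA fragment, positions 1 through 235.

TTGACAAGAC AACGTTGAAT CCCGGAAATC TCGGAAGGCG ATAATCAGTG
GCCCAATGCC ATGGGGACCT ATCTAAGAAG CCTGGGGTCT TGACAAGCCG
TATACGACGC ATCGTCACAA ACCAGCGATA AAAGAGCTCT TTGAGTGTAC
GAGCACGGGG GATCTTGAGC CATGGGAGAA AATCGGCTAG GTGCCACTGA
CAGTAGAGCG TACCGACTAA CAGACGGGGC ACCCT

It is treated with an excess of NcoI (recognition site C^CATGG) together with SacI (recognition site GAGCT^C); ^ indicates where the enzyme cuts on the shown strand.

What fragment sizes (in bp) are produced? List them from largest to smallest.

79, 65, 59, 32 bp

NcoI sites (CCATGG) start at positions 59, 170.
NcoI cuts after the first base of each site, so after positions 59, 170.
The SacI site (GAGCTC) starts at position 134.
SacI cuts after base 5 of each site (before the last base), so after position 138.
Combined cut positions: 59, 138, 170.
Linear molecule, 3 cuts → 4 fragments:
  1–59 → 59 bp
  60–138 → 79 bp
  139–170 → 32 bp
  171–235 → 65 bp
Sorted largest to smallest: 79, 65, 59, 32 bp.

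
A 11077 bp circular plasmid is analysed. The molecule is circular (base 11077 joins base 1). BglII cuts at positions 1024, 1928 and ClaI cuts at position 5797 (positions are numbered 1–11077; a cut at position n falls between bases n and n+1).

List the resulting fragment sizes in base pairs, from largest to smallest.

6304, 3869, 904 bp

Combined cut positions (sorted): 1024, 1928, 5797.
Circular molecule, 3 cuts → 3 fragments:
  1928 − 1024 = 904 bp
  5797 − 1928 = 3869 bp
  wrap: 11077 − 5797 + 1024 = 6304 bp
Sorted largest to smallest: 6304, 3869, 904 bp.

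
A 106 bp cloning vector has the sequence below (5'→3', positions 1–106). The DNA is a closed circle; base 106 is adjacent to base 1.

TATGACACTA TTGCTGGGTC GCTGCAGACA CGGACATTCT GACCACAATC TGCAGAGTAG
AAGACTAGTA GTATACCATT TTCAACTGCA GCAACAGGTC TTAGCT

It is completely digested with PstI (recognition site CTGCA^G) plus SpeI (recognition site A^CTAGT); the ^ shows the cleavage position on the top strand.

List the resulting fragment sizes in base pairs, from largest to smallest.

42, 28, 26, 10 bp

PstI sites (CTGCAG) start at positions 22, 50, 86.
PstI cuts after base 5 of each site (before the last base), so after positions 26, 54, 90.
The SpeI site (ACTAGT) starts at position 64.
SpeI cuts after the first base of each site, so after position 64.
Combined cut positions: 26, 54, 64, 90.
Circular molecule, 4 cuts → 4 fragments:
  27–54 → 28 bp
  55–64 → 10 bp
  65–90 → 26 bp
  91–106 then 1–26 → 16 + 26 = 42 bp
Sorted largest to smallest: 42, 28, 26, 10 bp.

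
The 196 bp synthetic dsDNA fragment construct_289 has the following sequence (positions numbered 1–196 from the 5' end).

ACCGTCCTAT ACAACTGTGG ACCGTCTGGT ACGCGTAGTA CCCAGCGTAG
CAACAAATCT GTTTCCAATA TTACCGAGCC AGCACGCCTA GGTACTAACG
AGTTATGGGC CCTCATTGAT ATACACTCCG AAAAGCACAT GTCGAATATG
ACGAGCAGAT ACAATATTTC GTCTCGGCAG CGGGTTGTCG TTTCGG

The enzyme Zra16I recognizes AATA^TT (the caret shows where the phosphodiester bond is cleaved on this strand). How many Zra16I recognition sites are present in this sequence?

2

AATATT occurs starting at positions 67, 163.
Zra16I cuts at 2 sites.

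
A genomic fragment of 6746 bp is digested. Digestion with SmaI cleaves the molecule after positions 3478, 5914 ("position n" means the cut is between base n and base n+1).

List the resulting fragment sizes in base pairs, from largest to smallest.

Linear molecule, 2 cuts → 3 fragments:
  3478 − 0 = 3478 bp
  5914 − 3478 = 2436 bp
  6746 − 5914 = 832 bp
Sorted largest to smallest: 3478, 2436, 832 bp.

3478, 2436, 832 bp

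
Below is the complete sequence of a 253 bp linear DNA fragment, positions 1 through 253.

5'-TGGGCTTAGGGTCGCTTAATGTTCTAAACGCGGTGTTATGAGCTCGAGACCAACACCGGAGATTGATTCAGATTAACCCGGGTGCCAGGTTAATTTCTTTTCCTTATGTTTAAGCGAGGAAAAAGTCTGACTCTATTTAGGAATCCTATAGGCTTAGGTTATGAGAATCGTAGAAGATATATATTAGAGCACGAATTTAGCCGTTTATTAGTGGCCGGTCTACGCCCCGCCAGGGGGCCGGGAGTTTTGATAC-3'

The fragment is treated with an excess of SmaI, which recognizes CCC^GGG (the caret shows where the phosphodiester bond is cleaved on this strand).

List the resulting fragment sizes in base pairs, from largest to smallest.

The SmaI site (CCCGGG) starts at position 77.
SmaI cuts after base 3 of each site, so after position 79.
Linear molecule, 1 cut → 2 fragments:
  1–79 → 79 bp
  80–253 → 174 bp
Sorted largest to smallest: 174, 79 bp.

174, 79 bp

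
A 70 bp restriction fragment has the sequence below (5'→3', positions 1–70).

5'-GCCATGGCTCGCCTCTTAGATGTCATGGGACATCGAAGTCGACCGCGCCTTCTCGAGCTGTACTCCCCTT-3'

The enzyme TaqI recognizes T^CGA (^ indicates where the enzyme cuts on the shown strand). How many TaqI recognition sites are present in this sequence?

3

TCGA occurs starting at positions 33, 39, 53.
TaqI cuts at 3 sites.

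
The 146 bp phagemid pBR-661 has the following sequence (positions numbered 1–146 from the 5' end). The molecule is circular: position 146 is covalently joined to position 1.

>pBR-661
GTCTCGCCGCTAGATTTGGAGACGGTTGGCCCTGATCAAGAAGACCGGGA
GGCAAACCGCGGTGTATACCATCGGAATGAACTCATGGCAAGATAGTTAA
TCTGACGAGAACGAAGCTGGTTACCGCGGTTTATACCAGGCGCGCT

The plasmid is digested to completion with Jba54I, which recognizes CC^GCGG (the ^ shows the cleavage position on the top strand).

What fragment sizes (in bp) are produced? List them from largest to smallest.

Jba54I sites (CCGCGG) start at positions 57, 124.
Jba54I cuts after base 2 of each site, so after positions 58, 125.
Circular molecule, 2 cuts → 2 fragments:
  59–125 → 67 bp
  126–146 then 1–58 → 21 + 58 = 79 bp
Sorted largest to smallest: 79, 67 bp.

79, 67 bp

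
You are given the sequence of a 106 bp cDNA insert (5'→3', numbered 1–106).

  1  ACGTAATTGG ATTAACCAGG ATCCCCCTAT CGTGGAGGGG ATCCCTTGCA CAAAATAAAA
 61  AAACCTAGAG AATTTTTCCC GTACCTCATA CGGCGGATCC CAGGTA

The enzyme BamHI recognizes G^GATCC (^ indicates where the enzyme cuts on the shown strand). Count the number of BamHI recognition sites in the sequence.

3

GGATCC occurs starting at positions 19, 39, 95.
BamHI cuts at 3 sites.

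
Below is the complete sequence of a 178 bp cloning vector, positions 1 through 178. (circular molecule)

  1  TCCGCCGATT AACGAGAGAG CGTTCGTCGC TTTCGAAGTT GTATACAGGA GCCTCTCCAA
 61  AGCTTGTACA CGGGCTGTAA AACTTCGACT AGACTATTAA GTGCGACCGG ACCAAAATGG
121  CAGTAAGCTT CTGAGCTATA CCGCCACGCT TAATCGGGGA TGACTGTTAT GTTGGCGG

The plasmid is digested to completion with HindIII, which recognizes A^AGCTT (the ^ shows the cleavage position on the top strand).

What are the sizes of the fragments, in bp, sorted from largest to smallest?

113, 65 bp

HindIII sites (AAGCTT) start at positions 60, 125.
HindIII cuts after the first base of each site, so after positions 60, 125.
Circular molecule, 2 cuts → 2 fragments:
  61–125 → 65 bp
  126–178 then 1–60 → 53 + 60 = 113 bp
Sorted largest to smallest: 113, 65 bp.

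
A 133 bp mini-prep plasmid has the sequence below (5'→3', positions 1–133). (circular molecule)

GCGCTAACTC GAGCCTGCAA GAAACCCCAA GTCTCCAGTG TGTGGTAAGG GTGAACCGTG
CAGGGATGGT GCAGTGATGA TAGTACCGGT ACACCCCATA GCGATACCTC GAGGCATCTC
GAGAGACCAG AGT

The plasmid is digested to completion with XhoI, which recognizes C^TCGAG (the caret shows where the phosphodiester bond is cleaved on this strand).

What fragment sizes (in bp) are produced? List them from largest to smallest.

100, 23, 10 bp

XhoI sites (CTCGAG) start at positions 8, 108, 118.
XhoI cuts after the first base of each site, so after positions 8, 108, 118.
Circular molecule, 3 cuts → 3 fragments:
  9–108 → 100 bp
  109–118 → 10 bp
  119–133 then 1–8 → 15 + 8 = 23 bp
Sorted largest to smallest: 100, 23, 10 bp.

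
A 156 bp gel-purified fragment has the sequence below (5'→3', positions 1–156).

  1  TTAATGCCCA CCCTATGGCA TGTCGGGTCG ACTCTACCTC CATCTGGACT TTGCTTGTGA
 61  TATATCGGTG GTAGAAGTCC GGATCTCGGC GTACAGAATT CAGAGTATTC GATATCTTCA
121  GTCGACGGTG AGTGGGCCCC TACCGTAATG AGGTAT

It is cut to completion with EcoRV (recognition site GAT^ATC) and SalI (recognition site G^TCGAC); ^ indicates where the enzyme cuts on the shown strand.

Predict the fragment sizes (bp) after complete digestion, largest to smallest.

86, 35, 27, 8 bp

The EcoRV site (GATATC) starts at position 111.
EcoRV cuts after base 3 of each site, so after position 113.
SalI sites (GTCGAC) start at positions 27, 121.
SalI cuts after the first base of each site, so after positions 27, 121.
Combined cut positions: 27, 113, 121.
Linear molecule, 3 cuts → 4 fragments:
  1–27 → 27 bp
  28–113 → 86 bp
  114–121 → 8 bp
  122–156 → 35 bp
Sorted largest to smallest: 86, 35, 27, 8 bp.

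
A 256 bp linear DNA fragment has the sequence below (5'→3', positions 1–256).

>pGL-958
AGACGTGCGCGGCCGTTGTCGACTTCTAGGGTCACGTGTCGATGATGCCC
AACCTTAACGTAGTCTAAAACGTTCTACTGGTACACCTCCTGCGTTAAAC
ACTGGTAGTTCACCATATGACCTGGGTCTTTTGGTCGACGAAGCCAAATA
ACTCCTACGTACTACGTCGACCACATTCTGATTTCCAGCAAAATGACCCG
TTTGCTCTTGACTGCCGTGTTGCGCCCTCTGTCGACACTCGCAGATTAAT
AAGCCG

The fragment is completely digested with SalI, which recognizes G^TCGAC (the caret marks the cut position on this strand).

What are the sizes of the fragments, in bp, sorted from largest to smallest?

SalI sites (GTCGAC) start at positions 18, 134, 166, 231.
SalI cuts after the first base of each site, so after positions 18, 134, 166, 231.
Linear molecule, 4 cuts → 5 fragments:
  1–18 → 18 bp
  19–134 → 116 bp
  135–166 → 32 bp
  167–231 → 65 bp
  232–256 → 25 bp
Sorted largest to smallest: 116, 65, 32, 25, 18 bp.

116, 65, 32, 25, 18 bp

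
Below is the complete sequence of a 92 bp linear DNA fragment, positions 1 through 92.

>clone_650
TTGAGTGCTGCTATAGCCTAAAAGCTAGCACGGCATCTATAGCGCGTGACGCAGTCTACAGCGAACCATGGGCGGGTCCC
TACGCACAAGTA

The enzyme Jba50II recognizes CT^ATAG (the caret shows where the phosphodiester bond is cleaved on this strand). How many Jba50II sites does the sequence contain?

CTATAG occurs starting at positions 11, 37.
Jba50II cuts at 2 sites.

2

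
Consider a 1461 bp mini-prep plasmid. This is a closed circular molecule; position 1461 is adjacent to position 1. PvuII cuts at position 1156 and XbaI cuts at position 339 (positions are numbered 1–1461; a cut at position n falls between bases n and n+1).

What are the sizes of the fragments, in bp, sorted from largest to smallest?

Combined cut positions (sorted): 339, 1156.
Circular molecule, 2 cuts → 2 fragments:
  1156 − 339 = 817 bp
  wrap: 1461 − 1156 + 339 = 644 bp
Sorted largest to smallest: 817, 644 bp.

817, 644 bp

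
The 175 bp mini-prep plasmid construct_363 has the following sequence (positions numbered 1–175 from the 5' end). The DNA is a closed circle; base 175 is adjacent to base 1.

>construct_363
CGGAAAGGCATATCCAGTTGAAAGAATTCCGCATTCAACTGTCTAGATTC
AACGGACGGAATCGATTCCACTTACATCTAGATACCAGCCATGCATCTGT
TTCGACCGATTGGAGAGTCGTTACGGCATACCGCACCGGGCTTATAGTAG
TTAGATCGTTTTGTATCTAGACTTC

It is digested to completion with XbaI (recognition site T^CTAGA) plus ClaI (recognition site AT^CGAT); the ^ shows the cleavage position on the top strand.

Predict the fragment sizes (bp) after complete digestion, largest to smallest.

89, 51, 20, 15 bp

XbaI sites (TCTAGA) start at positions 42, 77, 166.
XbaI cuts after the first base of each site, so after positions 42, 77, 166.
The ClaI site (ATCGAT) starts at position 61.
ClaI cuts after base 2 of each site, so after position 62.
Combined cut positions: 42, 62, 77, 166.
Circular molecule, 4 cuts → 4 fragments:
  43–62 → 20 bp
  63–77 → 15 bp
  78–166 → 89 bp
  167–175 then 1–42 → 9 + 42 = 51 bp
Sorted largest to smallest: 89, 51, 20, 15 bp.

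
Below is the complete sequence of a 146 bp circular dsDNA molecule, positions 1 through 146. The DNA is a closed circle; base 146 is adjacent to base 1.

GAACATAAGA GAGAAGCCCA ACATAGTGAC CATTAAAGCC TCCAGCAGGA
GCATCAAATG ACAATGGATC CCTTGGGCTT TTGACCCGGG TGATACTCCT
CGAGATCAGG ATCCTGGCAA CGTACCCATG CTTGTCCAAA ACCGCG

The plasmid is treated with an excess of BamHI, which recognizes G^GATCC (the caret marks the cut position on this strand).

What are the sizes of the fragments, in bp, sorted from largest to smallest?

103, 43 bp

BamHI sites (GGATCC) start at positions 66, 109.
BamHI cuts after the first base of each site, so after positions 66, 109.
Circular molecule, 2 cuts → 2 fragments:
  67–109 → 43 bp
  110–146 then 1–66 → 37 + 66 = 103 bp
Sorted largest to smallest: 103, 43 bp.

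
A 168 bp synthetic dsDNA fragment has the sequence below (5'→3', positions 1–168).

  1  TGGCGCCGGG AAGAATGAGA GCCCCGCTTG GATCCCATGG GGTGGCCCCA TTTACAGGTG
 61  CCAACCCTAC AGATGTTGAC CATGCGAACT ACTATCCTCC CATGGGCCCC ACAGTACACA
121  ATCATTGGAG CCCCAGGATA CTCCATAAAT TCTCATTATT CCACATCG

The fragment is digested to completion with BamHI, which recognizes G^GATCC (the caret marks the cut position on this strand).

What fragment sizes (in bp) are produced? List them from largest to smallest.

The BamHI site (GGATCC) starts at position 30.
BamHI cuts after the first base of each site, so after position 30.
Linear molecule, 1 cut → 2 fragments:
  1–30 → 30 bp
  31–168 → 138 bp
Sorted largest to smallest: 138, 30 bp.

138, 30 bp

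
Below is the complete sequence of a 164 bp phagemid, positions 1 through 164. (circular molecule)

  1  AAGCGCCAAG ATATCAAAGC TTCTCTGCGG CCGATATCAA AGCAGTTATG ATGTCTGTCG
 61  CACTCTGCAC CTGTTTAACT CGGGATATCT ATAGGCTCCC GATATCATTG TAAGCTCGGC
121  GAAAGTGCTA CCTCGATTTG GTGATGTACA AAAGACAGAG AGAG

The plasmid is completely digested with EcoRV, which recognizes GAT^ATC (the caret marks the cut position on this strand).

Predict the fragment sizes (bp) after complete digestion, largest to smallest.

EcoRV sites (GATATC) start at positions 10, 33, 84, 101.
EcoRV cuts after base 3 of each site, so after positions 12, 35, 86, 103.
Circular molecule, 4 cuts → 4 fragments:
  13–35 → 23 bp
  36–86 → 51 bp
  87–103 → 17 bp
  104–164 then 1–12 → 61 + 12 = 73 bp
Sorted largest to smallest: 73, 51, 23, 17 bp.

73, 51, 23, 17 bp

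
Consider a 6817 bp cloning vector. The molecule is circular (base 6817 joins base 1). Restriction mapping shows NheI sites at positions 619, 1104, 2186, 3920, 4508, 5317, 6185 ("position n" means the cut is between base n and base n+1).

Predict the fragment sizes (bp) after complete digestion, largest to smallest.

Circular molecule, 7 cuts → 7 fragments:
  1104 − 619 = 485 bp
  2186 − 1104 = 1082 bp
  3920 − 2186 = 1734 bp
  4508 − 3920 = 588 bp
  5317 − 4508 = 809 bp
  6185 − 5317 = 868 bp
  wrap: 6817 − 6185 + 619 = 1251 bp
Sorted largest to smallest: 1734, 1251, 1082, 868, 809, 588, 485 bp.

1734, 1251, 1082, 868, 809, 588, 485 bp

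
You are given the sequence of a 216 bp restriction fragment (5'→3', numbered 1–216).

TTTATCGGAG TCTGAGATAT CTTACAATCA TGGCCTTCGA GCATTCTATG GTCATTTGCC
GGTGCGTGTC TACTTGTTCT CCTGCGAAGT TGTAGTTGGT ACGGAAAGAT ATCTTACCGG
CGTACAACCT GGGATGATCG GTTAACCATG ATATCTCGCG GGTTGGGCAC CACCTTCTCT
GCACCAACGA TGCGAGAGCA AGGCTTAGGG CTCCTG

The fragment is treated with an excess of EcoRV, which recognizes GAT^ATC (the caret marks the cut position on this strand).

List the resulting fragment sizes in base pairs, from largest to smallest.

EcoRV sites (GATATC) start at positions 16, 108, 150.
EcoRV cuts after base 3 of each site, so after positions 18, 110, 152.
Linear molecule, 3 cuts → 4 fragments:
  1–18 → 18 bp
  19–110 → 92 bp
  111–152 → 42 bp
  153–216 → 64 bp
Sorted largest to smallest: 92, 64, 42, 18 bp.

92, 64, 42, 18 bp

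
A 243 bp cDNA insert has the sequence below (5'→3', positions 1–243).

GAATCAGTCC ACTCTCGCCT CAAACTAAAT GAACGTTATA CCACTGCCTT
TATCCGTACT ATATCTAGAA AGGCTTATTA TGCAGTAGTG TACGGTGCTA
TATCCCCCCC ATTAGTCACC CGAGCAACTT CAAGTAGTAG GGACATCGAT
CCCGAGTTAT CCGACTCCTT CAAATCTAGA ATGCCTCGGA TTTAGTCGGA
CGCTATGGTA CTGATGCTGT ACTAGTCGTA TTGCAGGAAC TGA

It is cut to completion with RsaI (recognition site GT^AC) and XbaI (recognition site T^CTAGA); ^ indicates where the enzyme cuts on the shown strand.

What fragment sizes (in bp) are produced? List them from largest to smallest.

RsaI sites (GTAC) start at positions 56, 90, 208, 219.
RsaI cuts after base 2 of each site, so after positions 57, 91, 209, 220.
XbaI sites (TCTAGA) start at positions 64, 175.
XbaI cuts after the first base of each site, so after positions 64, 175.
Combined cut positions: 57, 64, 91, 175, 209, 220.
Linear molecule, 6 cuts → 7 fragments:
  1–57 → 57 bp
  58–64 → 7 bp
  65–91 → 27 bp
  92–175 → 84 bp
  176–209 → 34 bp
  210–220 → 11 bp
  221–243 → 23 bp
Sorted largest to smallest: 84, 57, 34, 27, 23, 11, 7 bp.

84, 57, 34, 27, 23, 11, 7 bp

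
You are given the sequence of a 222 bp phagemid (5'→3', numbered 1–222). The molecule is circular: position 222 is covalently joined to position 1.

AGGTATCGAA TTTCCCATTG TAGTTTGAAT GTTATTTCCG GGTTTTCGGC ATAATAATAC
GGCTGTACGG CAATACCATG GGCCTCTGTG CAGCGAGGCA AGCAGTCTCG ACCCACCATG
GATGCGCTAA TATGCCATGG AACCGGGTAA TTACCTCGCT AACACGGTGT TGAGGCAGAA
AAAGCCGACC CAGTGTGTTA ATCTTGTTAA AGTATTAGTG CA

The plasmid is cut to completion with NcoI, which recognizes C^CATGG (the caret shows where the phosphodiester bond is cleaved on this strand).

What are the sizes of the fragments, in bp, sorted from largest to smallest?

NcoI sites (CCATGG) start at positions 76, 116, 135.
NcoI cuts after the first base of each site, so after positions 76, 116, 135.
Circular molecule, 3 cuts → 3 fragments:
  77–116 → 40 bp
  117–135 → 19 bp
  136–222 then 1–76 → 87 + 76 = 163 bp
Sorted largest to smallest: 163, 40, 19 bp.

163, 40, 19 bp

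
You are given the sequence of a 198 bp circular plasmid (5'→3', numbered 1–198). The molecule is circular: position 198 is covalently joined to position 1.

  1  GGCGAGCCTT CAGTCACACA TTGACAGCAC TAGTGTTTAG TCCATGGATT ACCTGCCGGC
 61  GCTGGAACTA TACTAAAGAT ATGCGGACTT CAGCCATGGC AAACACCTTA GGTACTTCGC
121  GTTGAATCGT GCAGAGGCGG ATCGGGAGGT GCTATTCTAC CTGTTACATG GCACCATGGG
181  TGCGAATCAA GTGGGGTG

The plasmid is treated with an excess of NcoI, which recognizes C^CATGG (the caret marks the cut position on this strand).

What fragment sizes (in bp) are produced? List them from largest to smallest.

NcoI sites (CCATGG) start at positions 42, 94, 174.
NcoI cuts after the first base of each site, so after positions 42, 94, 174.
Circular molecule, 3 cuts → 3 fragments:
  43–94 → 52 bp
  95–174 → 80 bp
  175–198 then 1–42 → 24 + 42 = 66 bp
Sorted largest to smallest: 80, 66, 52 bp.

80, 66, 52 bp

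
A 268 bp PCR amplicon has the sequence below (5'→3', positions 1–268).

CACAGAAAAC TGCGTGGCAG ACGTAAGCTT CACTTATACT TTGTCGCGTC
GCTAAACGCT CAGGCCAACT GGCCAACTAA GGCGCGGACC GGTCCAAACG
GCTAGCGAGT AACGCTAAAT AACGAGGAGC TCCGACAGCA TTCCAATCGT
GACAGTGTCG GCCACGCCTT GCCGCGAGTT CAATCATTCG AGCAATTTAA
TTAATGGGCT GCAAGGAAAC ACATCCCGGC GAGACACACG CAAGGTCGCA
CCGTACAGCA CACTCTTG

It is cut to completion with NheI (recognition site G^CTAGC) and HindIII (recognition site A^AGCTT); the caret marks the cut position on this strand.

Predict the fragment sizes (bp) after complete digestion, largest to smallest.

167, 76, 25 bp

The NheI site (GCTAGC) starts at position 101.
NheI cuts after the first base of each site, so after position 101.
The HindIII site (AAGCTT) starts at position 25.
HindIII cuts after the first base of each site, so after position 25.
Combined cut positions: 25, 101.
Linear molecule, 2 cuts → 3 fragments:
  1–25 → 25 bp
  26–101 → 76 bp
  102–268 → 167 bp
Sorted largest to smallest: 167, 76, 25 bp.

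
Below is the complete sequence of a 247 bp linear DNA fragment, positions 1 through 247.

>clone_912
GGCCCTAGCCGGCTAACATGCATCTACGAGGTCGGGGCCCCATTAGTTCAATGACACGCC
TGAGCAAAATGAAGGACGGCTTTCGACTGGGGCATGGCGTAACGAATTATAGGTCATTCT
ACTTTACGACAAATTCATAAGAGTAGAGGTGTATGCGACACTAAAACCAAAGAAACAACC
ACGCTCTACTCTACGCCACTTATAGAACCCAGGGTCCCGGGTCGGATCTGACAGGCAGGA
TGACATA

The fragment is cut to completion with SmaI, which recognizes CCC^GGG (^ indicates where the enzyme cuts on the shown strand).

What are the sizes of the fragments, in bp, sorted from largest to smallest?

The SmaI site (CCCGGG) starts at position 216.
SmaI cuts after base 3 of each site, so after position 218.
Linear molecule, 1 cut → 2 fragments:
  1–218 → 218 bp
  219–247 → 29 bp
Sorted largest to smallest: 218, 29 bp.

218, 29 bp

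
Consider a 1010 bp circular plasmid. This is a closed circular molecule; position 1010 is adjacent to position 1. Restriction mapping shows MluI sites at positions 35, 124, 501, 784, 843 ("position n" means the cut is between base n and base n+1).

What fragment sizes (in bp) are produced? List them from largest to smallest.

377, 283, 202, 89, 59 bp

Circular molecule, 5 cuts → 5 fragments:
  124 − 35 = 89 bp
  501 − 124 = 377 bp
  784 − 501 = 283 bp
  843 − 784 = 59 bp
  wrap: 1010 − 843 + 35 = 202 bp
Sorted largest to smallest: 377, 283, 202, 89, 59 bp.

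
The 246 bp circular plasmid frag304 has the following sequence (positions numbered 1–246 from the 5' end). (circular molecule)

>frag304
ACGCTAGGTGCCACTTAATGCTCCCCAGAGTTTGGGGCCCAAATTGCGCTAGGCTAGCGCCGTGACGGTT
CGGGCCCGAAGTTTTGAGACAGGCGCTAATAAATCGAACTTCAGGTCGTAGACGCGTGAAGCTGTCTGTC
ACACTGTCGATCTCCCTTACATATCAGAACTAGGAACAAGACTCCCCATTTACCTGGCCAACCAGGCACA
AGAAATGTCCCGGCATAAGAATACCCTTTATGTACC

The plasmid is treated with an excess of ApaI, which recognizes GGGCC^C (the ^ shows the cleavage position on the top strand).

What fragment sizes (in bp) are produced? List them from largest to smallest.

ApaI sites (GGGCCC) start at positions 35, 72.
ApaI cuts after base 5 of each site (before the last base), so after positions 39, 76.
Circular molecule, 2 cuts → 2 fragments:
  40–76 → 37 bp
  77–246 then 1–39 → 170 + 39 = 209 bp
Sorted largest to smallest: 209, 37 bp.

209, 37 bp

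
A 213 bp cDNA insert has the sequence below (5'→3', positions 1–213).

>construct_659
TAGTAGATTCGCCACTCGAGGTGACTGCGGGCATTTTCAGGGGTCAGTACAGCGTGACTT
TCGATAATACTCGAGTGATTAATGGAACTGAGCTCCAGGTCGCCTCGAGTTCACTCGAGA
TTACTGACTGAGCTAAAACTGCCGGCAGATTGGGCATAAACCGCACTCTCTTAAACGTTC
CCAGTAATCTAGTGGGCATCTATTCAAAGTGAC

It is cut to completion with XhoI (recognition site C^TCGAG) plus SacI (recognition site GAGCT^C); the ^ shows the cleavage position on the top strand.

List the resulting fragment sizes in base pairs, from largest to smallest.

XhoI sites (CTCGAG) start at positions 15, 70, 104, 114.
XhoI cuts after the first base of each site, so after positions 15, 70, 104, 114.
The SacI site (GAGCTC) starts at position 90.
SacI cuts after base 5 of each site (before the last base), so after position 94.
Combined cut positions: 15, 70, 94, 104, 114.
Linear molecule, 5 cuts → 6 fragments:
  1–15 → 15 bp
  16–70 → 55 bp
  71–94 → 24 bp
  95–104 → 10 bp
  105–114 → 10 bp
  115–213 → 99 bp
Sorted largest to smallest: 99, 55, 24, 15, 10, 10 bp.

99, 55, 24, 15, 10, 10 bp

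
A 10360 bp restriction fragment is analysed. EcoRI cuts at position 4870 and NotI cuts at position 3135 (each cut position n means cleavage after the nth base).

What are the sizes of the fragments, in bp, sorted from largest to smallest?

5490, 3135, 1735 bp

Combined cut positions (sorted): 3135, 4870.
Linear molecule, 2 cuts → 3 fragments:
  3135 − 0 = 3135 bp
  4870 − 3135 = 1735 bp
  10360 − 4870 = 5490 bp
Sorted largest to smallest: 5490, 3135, 1735 bp.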